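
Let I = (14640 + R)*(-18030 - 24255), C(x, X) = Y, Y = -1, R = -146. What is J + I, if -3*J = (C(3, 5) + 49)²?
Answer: -612879558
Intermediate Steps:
C(x, X) = -1
I = -612878790 (I = (14640 - 146)*(-18030 - 24255) = 14494*(-42285) = -612878790)
J = -768 (J = -(-1 + 49)²/3 = -⅓*48² = -⅓*2304 = -768)
J + I = -768 - 612878790 = -612879558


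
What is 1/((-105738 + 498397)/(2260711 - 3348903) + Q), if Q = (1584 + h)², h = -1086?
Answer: 1088192/269875576109 ≈ 4.0322e-6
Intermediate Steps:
Q = 248004 (Q = (1584 - 1086)² = 498² = 248004)
1/((-105738 + 498397)/(2260711 - 3348903) + Q) = 1/((-105738 + 498397)/(2260711 - 3348903) + 248004) = 1/(392659/(-1088192) + 248004) = 1/(392659*(-1/1088192) + 248004) = 1/(-392659/1088192 + 248004) = 1/(269875576109/1088192) = 1088192/269875576109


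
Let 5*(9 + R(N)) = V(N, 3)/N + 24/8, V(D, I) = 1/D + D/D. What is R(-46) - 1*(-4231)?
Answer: 44675063/10580 ≈ 4222.6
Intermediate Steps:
V(D, I) = 1 + 1/D (V(D, I) = 1/D + 1 = 1 + 1/D)
R(N) = -42/5 + (1 + N)/(5*N²) (R(N) = -9 + (((1 + N)/N)/N + 24/8)/5 = -9 + ((1 + N)/N² + 24*(⅛))/5 = -9 + ((1 + N)/N² + 3)/5 = -9 + (3 + (1 + N)/N²)/5 = -9 + (⅗ + (1 + N)/(5*N²)) = -42/5 + (1 + N)/(5*N²))
R(-46) - 1*(-4231) = (⅕)*(1 - 46 - 42*(-46)²)/(-46)² - 1*(-4231) = (⅕)*(1/2116)*(1 - 46 - 42*2116) + 4231 = (⅕)*(1/2116)*(1 - 46 - 88872) + 4231 = (⅕)*(1/2116)*(-88917) + 4231 = -88917/10580 + 4231 = 44675063/10580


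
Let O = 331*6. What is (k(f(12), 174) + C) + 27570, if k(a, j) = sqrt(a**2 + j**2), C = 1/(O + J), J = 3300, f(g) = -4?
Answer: 145735021/5286 + 2*sqrt(7573) ≈ 27744.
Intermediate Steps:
O = 1986
C = 1/5286 (C = 1/(1986 + 3300) = 1/5286 ≈ 0.00018918)
(k(f(12), 174) + C) + 27570 = (sqrt((-4)**2 + 174**2) + 1/5286) + 27570 = (sqrt(16 + 30276) + 1/5286) + 27570 = (sqrt(30292) + 1/5286) + 27570 = (2*sqrt(7573) + 1/5286) + 27570 = (1/5286 + 2*sqrt(7573)) + 27570 = 145735021/5286 + 2*sqrt(7573)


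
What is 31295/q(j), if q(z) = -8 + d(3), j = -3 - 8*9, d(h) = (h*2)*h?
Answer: 6259/2 ≈ 3129.5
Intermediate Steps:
d(h) = 2*h² (d(h) = (2*h)*h = 2*h²)
j = -75 (j = -3 - 72 = -75)
q(z) = 10 (q(z) = -8 + 2*3² = -8 + 2*9 = -8 + 18 = 10)
31295/q(j) = 31295/10 = 31295*(⅒) = 6259/2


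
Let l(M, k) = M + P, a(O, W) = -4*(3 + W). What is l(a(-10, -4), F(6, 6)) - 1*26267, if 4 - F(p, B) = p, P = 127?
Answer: -26136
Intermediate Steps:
F(p, B) = 4 - p
a(O, W) = -12 - 4*W
l(M, k) = 127 + M (l(M, k) = M + 127 = 127 + M)
l(a(-10, -4), F(6, 6)) - 1*26267 = (127 + (-12 - 4*(-4))) - 1*26267 = (127 + (-12 + 16)) - 26267 = (127 + 4) - 26267 = 131 - 26267 = -26136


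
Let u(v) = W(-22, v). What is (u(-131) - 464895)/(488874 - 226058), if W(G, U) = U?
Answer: -232513/131408 ≈ -1.7694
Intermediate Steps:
u(v) = v
(u(-131) - 464895)/(488874 - 226058) = (-131 - 464895)/(488874 - 226058) = -465026/262816 = -465026*1/262816 = -232513/131408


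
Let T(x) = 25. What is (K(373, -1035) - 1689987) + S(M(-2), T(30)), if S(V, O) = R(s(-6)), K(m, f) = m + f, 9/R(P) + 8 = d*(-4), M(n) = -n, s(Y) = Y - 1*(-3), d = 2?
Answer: -27050393/16 ≈ -1.6907e+6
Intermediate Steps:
s(Y) = 3 + Y (s(Y) = Y + 3 = 3 + Y)
R(P) = -9/16 (R(P) = 9/(-8 + 2*(-4)) = 9/(-8 - 8) = 9/(-16) = 9*(-1/16) = -9/16)
K(m, f) = f + m
S(V, O) = -9/16
(K(373, -1035) - 1689987) + S(M(-2), T(30)) = ((-1035 + 373) - 1689987) - 9/16 = (-662 - 1689987) - 9/16 = -1690649 - 9/16 = -27050393/16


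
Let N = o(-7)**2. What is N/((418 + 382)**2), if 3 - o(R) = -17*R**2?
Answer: 43681/40000 ≈ 1.0920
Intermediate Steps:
o(R) = 3 + 17*R**2 (o(R) = 3 - (-17)*R**2 = 3 + 17*R**2)
N = 698896 (N = (3 + 17*(-7)**2)**2 = (3 + 17*49)**2 = (3 + 833)**2 = 836**2 = 698896)
N/((418 + 382)**2) = 698896/((418 + 382)**2) = 698896/(800**2) = 698896/640000 = 698896*(1/640000) = 43681/40000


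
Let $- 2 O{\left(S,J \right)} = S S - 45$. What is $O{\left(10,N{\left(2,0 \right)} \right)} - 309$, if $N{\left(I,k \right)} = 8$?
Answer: $- \frac{673}{2} \approx -336.5$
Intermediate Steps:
$O{\left(S,J \right)} = \frac{45}{2} - \frac{S^{2}}{2}$ ($O{\left(S,J \right)} = - \frac{S S - 45}{2} = - \frac{S^{2} - 45}{2} = - \frac{-45 + S^{2}}{2} = \frac{45}{2} - \frac{S^{2}}{2}$)
$O{\left(10,N{\left(2,0 \right)} \right)} - 309 = \left(\frac{45}{2} - \frac{10^{2}}{2}\right) - 309 = \left(\frac{45}{2} - 50\right) - 309 = - \frac{55}{2} - 309 = - \frac{673}{2}$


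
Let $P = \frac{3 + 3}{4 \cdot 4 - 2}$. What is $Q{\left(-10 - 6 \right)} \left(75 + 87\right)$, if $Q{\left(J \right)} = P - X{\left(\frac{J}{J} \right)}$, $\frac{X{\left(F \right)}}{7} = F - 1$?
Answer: $\frac{486}{7} \approx 69.429$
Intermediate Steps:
$X{\left(F \right)} = -7 + 7 F$ ($X{\left(F \right)} = 7 \left(F - 1\right) = 7 \left(-1 + F\right) = -7 + 7 F$)
$P = \frac{3}{7}$ ($P = \frac{6}{16 - 2} = \frac{6}{14} = 6 \cdot \frac{1}{14} = \frac{3}{7} \approx 0.42857$)
$Q{\left(J \right)} = \frac{3}{7}$ ($Q{\left(J \right)} = \frac{3}{7} - \left(-7 + 7 \frac{J}{J}\right) = \frac{3}{7} - \left(-7 + 7 \cdot 1\right) = \frac{3}{7} - \left(-7 + 7\right) = \frac{3}{7} - 0 = \frac{3}{7} + 0 = \frac{3}{7}$)
$Q{\left(-10 - 6 \right)} \left(75 + 87\right) = \frac{3 \left(75 + 87\right)}{7} = \frac{3}{7} \cdot 162 = \frac{486}{7}$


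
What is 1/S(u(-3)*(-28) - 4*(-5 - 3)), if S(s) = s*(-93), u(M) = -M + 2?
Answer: 1/10044 ≈ 9.9562e-5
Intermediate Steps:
u(M) = 2 - M
S(s) = -93*s
1/S(u(-3)*(-28) - 4*(-5 - 3)) = 1/(-93*((2 - 1*(-3))*(-28) - 4*(-5 - 3))) = 1/(-93*((2 + 3)*(-28) - 4*(-8))) = 1/(-93*(5*(-28) + 32)) = 1/(-93*(-140 + 32)) = 1/(-93*(-108)) = 1/10044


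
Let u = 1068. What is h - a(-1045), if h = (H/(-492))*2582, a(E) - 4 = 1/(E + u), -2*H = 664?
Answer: 4917599/2829 ≈ 1738.3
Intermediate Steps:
H = -332 (H = -½*664 = -332)
a(E) = 4 + 1/(1068 + E) (a(E) = 4 + 1/(E + 1068) = 4 + 1/(1068 + E))
h = 214306/123 (h = -332/(-492)*2582 = -332*(-1/492)*2582 = (83/123)*2582 = 214306/123 ≈ 1742.3)
h - a(-1045) = 214306/123 - (4273 + 4*(-1045))/(1068 - 1045) = 214306/123 - (4273 - 4180)/23 = 214306/123 - 93/23 = 4917599/2829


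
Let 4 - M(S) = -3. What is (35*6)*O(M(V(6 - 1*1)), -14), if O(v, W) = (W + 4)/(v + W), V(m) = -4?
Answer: 300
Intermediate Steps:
M(S) = 7 (M(S) = 4 - 1*(-3) = 4 + 3 = 7)
O(v, W) = (4 + W)/(W + v)
(35*6)*O(M(V(6 - 1*1)), -14) = (35*6)*((4 - 14)/(-14 + 7)) = 210*(-10/(-7)) = 210*(-⅐*(-10)) = 210*(10/7) = 300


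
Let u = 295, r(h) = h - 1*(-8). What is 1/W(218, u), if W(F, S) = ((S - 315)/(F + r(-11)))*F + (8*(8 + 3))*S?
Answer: 43/1115408 ≈ 3.8551e-5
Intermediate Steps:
r(h) = 8 + h (r(h) = h + 8 = 8 + h)
W(F, S) = 88*S + F*(-315 + S)/(-3 + F) (W(F, S) = ((S - 315)/(F + (8 - 11)))*F + (8*(8 + 3))*S = ((-315 + S)/(F - 3))*F + (8*11)*S = ((-315 + S)/(-3 + F))*F + 88*S = F*(-315 + S)/(-3 + F) + 88*S = 88*S + F*(-315 + S)/(-3 + F))
1/W(218, u) = 1/((-315*218 - 264*295 + 89*218*295)/(-3 + 218)) = 1/((-68670 - 77880 + 5723590)/215) = 1/((1/215)*5577040) = 1/(1115408/43) = 43/1115408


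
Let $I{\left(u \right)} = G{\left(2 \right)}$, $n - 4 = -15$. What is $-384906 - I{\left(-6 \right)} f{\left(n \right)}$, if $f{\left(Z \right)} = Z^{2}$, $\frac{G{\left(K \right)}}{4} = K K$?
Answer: $-386842$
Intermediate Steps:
$n = -11$ ($n = 4 - 15 = -11$)
$G{\left(K \right)} = 4 K^{2}$ ($G{\left(K \right)} = 4 K K = 4 K^{2}$)
$I{\left(u \right)} = 16$ ($I{\left(u \right)} = 4 \cdot 2^{2} = 4 \cdot 4 = 16$)
$-384906 - I{\left(-6 \right)} f{\left(n \right)} = -384906 - 16 \left(-11\right)^{2} = -384906 - 16 \cdot 121 = -384906 - 1936 = -386842$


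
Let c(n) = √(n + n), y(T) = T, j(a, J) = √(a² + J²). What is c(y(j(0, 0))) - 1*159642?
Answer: -159642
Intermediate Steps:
j(a, J) = √(J² + a²)
c(n) = √2*√n (c(n) = √(2*n) = √2*√n)
c(y(j(0, 0))) - 1*159642 = √2*√(√(0² + 0²)) - 1*159642 = √2*√(√(0 + 0)) - 159642 = √2*√(√0) - 159642 = √2*√0 - 159642 = √2*0 - 159642 = 0 - 159642 = -159642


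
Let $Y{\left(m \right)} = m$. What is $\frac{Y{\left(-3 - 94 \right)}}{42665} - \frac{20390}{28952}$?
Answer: $- \frac{62339121}{88231220} \approx -0.70654$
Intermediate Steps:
$\frac{Y{\left(-3 - 94 \right)}}{42665} - \frac{20390}{28952} = \frac{-3 - 94}{42665} - \frac{20390}{28952} = \left(-97\right) \frac{1}{42665} - \frac{10195}{14476} = - \frac{97}{42665} - \frac{10195}{14476} = - \frac{62339121}{88231220}$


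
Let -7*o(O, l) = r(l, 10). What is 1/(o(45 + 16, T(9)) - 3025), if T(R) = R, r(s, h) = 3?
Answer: -7/21178 ≈ -0.00033053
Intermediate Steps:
o(O, l) = -3/7 (o(O, l) = -⅐*3 = -3/7)
1/(o(45 + 16, T(9)) - 3025) = 1/(-3/7 - 3025) = 1/(-21178/7) = -7/21178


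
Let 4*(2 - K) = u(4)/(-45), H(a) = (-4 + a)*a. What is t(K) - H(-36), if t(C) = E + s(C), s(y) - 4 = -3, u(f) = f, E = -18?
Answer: -1457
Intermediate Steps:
H(a) = a*(-4 + a)
K = 91/45 (K = 2 - 1/(-45) = 2 - (-1)/45 = 2 - ¼*(-4/45) = 2 + 1/45 = 91/45 ≈ 2.0222)
s(y) = 1 (s(y) = 4 - 3 = 1)
t(C) = -17 (t(C) = -18 + 1 = -17)
t(K) - H(-36) = -17 - (-36)*(-4 - 36) = -17 - (-36)*(-40) = -17 - 1*1440 = -17 - 1440 = -1457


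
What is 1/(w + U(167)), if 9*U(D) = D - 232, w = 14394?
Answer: 9/129481 ≈ 6.9508e-5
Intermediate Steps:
U(D) = -232/9 + D/9 (U(D) = (D - 232)/9 = (-232 + D)/9 = -232/9 + D/9)
1/(w + U(167)) = 1/(14394 + (-232/9 + (⅑)*167)) = 1/(14394 + (-232/9 + 167/9)) = 1/(14394 - 65/9) = 1/(129481/9) = 9/129481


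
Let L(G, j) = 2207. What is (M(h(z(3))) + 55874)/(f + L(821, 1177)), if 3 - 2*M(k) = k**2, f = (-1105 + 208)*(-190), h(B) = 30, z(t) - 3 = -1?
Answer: 110851/345274 ≈ 0.32105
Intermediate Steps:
z(t) = 2 (z(t) = 3 - 1 = 2)
f = 170430 (f = -897*(-190) = 170430)
M(k) = 3/2 - k**2/2
(M(h(z(3))) + 55874)/(f + L(821, 1177)) = ((3/2 - 1/2*30**2) + 55874)/(170430 + 2207) = ((3/2 - 1/2*900) + 55874)/172637 = ((3/2 - 450) + 55874)*(1/172637) = (-897/2 + 55874)*(1/172637) = (110851/2)*(1/172637) = 110851/345274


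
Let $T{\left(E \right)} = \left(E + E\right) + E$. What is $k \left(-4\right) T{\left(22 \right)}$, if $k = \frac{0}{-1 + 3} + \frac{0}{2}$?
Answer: $0$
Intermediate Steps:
$k = 0$ ($k = \frac{0}{2} + 0 \cdot \frac{1}{2} = 0 \cdot \frac{1}{2} + 0 = 0 + 0 = 0$)
$T{\left(E \right)} = 3 E$ ($T{\left(E \right)} = 2 E + E = 3 E$)
$k \left(-4\right) T{\left(22 \right)} = 0 \left(-4\right) 3 \cdot 22 = 0 \cdot 66 = 0$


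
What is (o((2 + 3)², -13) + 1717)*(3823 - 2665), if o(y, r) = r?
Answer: 1973232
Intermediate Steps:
(o((2 + 3)², -13) + 1717)*(3823 - 2665) = (-13 + 1717)*(3823 - 2665) = 1704*1158 = 1973232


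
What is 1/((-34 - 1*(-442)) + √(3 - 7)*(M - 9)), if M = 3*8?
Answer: 34/13947 - 5*I/27894 ≈ 0.0024378 - 0.00017925*I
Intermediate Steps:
M = 24
1/((-34 - 1*(-442)) + √(3 - 7)*(M - 9)) = 1/((-34 - 1*(-442)) + √(3 - 7)*(24 - 9)) = 1/((-34 + 442) + √(-4)*15) = 1/(408 + (2*I)*15) = 1/(408 + 30*I) = (408 - 30*I)/167364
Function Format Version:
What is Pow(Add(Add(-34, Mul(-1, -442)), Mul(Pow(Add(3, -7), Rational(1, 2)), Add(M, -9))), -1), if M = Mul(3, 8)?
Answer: Add(Rational(34, 13947), Mul(Rational(-5, 27894), I)) ≈ Add(0.0024378, Mul(-0.00017925, I))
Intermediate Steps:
M = 24
Pow(Add(Add(-34, Mul(-1, -442)), Mul(Pow(Add(3, -7), Rational(1, 2)), Add(M, -9))), -1) = Pow(Add(Add(-34, Mul(-1, -442)), Mul(Pow(Add(3, -7), Rational(1, 2)), Add(24, -9))), -1) = Pow(Add(Add(-34, 442), Mul(Pow(-4, Rational(1, 2)), 15)), -1) = Pow(Add(408, Mul(Mul(2, I), 15)), -1) = Pow(Add(408, Mul(30, I)), -1) = Mul(Rational(1, 167364), Add(408, Mul(-30, I)))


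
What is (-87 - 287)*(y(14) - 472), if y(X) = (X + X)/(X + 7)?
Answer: 528088/3 ≈ 1.7603e+5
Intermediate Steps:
y(X) = 2*X/(7 + X) (y(X) = (2*X)/(7 + X) = 2*X/(7 + X))
(-87 - 287)*(y(14) - 472) = (-87 - 287)*(2*14/(7 + 14) - 472) = -374*(2*14/21 - 472) = -374*(2*14*(1/21) - 472) = -374*(4/3 - 472) = -374*(-1412/3) = 528088/3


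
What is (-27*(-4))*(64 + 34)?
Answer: 10584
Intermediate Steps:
(-27*(-4))*(64 + 34) = 108*98 = 10584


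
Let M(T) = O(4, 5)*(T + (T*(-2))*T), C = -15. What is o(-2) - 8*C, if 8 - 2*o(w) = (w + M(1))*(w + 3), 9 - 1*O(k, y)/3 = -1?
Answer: 140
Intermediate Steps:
O(k, y) = 30 (O(k, y) = 27 - 3*(-1) = 27 + 3 = 30)
M(T) = -60*T**2 + 30*T (M(T) = 30*(T + (T*(-2))*T) = 30*(T + (-2*T)*T) = 30*(T - 2*T**2) = -60*T**2 + 30*T)
o(w) = 4 - (-30 + w)*(3 + w)/2 (o(w) = 4 - (w + 30*1*(1 - 2*1))*(w + 3)/2 = 4 - (w + 30*1*(1 - 2))*(3 + w)/2 = 4 - (w + 30*1*(-1))*(3 + w)/2 = 4 - (w - 30)*(3 + w)/2 = 4 - (-30 + w)*(3 + w)/2)
o(-2) - 8*C = (49 - 1/2*(-2)**2 + (27/2)*(-2)) - 8*(-15) = (49 - 1/2*4 - 27) + 120 = (49 - 2 - 27) + 120 = 20 + 120 = 140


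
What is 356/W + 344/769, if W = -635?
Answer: -55324/488315 ≈ -0.11330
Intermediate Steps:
356/W + 344/769 = 356/(-635) + 344/769 = 356*(-1/635) + 344*(1/769) = -356/635 + 344/769 = -55324/488315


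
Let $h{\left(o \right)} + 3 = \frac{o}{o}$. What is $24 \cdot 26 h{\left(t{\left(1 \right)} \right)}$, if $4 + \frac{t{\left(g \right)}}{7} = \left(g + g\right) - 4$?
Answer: $-1248$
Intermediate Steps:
$t{\left(g \right)} = -56 + 14 g$ ($t{\left(g \right)} = -28 + 7 \left(\left(g + g\right) - 4\right) = -28 + 7 \left(2 g - 4\right) = -28 + 7 \left(-4 + 2 g\right) = -28 + \left(-28 + 14 g\right) = -56 + 14 g$)
$h{\left(o \right)} = -2$ ($h{\left(o \right)} = -3 + \frac{o}{o} = -3 + 1 = -2$)
$24 \cdot 26 h{\left(t{\left(1 \right)} \right)} = 24 \cdot 26 \left(-2\right) = 624 \left(-2\right) = -1248$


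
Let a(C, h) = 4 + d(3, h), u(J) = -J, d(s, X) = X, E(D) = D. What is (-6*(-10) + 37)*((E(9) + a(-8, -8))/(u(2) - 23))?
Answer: -97/5 ≈ -19.400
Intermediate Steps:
a(C, h) = 4 + h
(-6*(-10) + 37)*((E(9) + a(-8, -8))/(u(2) - 23)) = (-6*(-10) + 37)*((9 + (4 - 8))/(-1*2 - 23)) = (60 + 37)*((9 - 4)/(-2 - 23)) = 97*(5/(-25)) = 97*(5*(-1/25)) = 97*(-1/5) = -97/5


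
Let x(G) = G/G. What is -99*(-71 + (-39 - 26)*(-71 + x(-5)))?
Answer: -443421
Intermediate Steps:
x(G) = 1
-99*(-71 + (-39 - 26)*(-71 + x(-5))) = -99*(-71 + (-39 - 26)*(-71 + 1)) = -99*(-71 - 65*(-70)) = -99*(-71 + 4550) = -99*4479 = -443421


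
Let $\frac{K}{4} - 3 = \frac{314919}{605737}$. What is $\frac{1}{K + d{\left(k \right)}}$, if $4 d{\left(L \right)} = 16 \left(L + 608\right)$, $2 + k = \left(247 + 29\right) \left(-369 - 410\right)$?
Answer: $- \frac{55067}{47224243344} \approx -1.1661 \cdot 10^{-6}$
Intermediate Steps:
$k = -215006$ ($k = -2 + \left(247 + 29\right) \left(-369 - 410\right) = -2 + 276 \left(-779\right) = -2 - 215004 = -215006$)
$d{\left(L \right)} = 2432 + 4 L$ ($d{\left(L \right)} = \frac{16 \left(L + 608\right)}{4} = \frac{16 \left(608 + L\right)}{4} = \frac{9728 + 16 L}{4} = 2432 + 4 L$)
$K = \frac{775320}{55067}$ ($K = 12 + 4 \cdot \frac{314919}{605737} = 12 + 4 \cdot 314919 \cdot \frac{1}{605737} = 12 + 4 \cdot \frac{28629}{55067} = 12 + \frac{114516}{55067} = \frac{775320}{55067} \approx 14.08$)
$\frac{1}{K + d{\left(k \right)}} = \frac{1}{\frac{775320}{55067} + \left(2432 + 4 \left(-215006\right)\right)} = \frac{1}{\frac{775320}{55067} + \left(2432 - 860024\right)} = \frac{1}{\frac{775320}{55067} - 857592} = \frac{1}{- \frac{47224243344}{55067}} = - \frac{55067}{47224243344}$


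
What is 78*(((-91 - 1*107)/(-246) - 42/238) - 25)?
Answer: -1324986/697 ≈ -1901.0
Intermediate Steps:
78*(((-91 - 1*107)/(-246) - 42/238) - 25) = 78*(((-91 - 107)*(-1/246) - 42*1/238) - 25) = 78*((-198*(-1/246) - 3/17) - 25) = 78*((33/41 - 3/17) - 25) = 78*(438/697 - 25) = 78*(-16987/697) = -1324986/697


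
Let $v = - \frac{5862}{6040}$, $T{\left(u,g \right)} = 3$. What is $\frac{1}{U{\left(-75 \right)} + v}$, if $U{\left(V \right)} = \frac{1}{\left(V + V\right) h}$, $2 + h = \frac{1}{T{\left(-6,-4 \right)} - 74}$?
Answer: $- \frac{6477900}{6265553} \approx -1.0339$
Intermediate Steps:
$v = - \frac{2931}{3020}$ ($v = \left(-5862\right) \frac{1}{6040} = - \frac{2931}{3020} \approx -0.97053$)
$h = - \frac{143}{71}$ ($h = -2 + \frac{1}{3 - 74} = -2 + \frac{1}{-71} = -2 - \frac{1}{71} = - \frac{143}{71} \approx -2.0141$)
$U{\left(V \right)} = - \frac{71}{286 V}$ ($U{\left(V \right)} = \frac{1}{\left(V + V\right) \left(- \frac{143}{71}\right)} = \frac{1}{2 V} \left(- \frac{71}{143}\right) = - \frac{71}{286 V}$)
$\frac{1}{U{\left(-75 \right)} + v} = \frac{1}{- \frac{71}{286 \left(-75\right)} - \frac{2931}{3020}} = \frac{1}{\left(- \frac{71}{286}\right) \left(- \frac{1}{75}\right) - \frac{2931}{3020}} = \frac{1}{\frac{71}{21450} - \frac{2931}{3020}} = \frac{1}{- \frac{6265553}{6477900}} = - \frac{6477900}{6265553}$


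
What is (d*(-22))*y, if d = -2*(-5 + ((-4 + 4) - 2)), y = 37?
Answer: -11396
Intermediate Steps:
d = 14 (d = -2*(-5 + (0 - 2)) = -2*(-5 - 2) = -2*(-7) = 14)
(d*(-22))*y = (14*(-22))*37 = -308*37 = -11396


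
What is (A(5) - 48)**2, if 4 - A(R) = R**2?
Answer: 4761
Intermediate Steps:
A(R) = 4 - R**2
(A(5) - 48)**2 = ((4 - 1*5**2) - 48)**2 = ((4 - 1*25) - 48)**2 = ((4 - 25) - 48)**2 = (-21 - 48)**2 = (-69)**2 = 4761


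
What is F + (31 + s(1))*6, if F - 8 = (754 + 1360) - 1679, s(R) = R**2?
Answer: 635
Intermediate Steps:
F = 443 (F = 8 + ((754 + 1360) - 1679) = 8 + (2114 - 1679) = 8 + 435 = 443)
F + (31 + s(1))*6 = 443 + (31 + 1**2)*6 = 443 + (31 + 1)*6 = 443 + 32*6 = 443 + 192 = 635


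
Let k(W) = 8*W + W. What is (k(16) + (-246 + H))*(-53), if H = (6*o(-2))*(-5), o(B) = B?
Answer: 2226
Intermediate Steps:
H = 60 (H = (6*(-2))*(-5) = -12*(-5) = 60)
k(W) = 9*W
(k(16) + (-246 + H))*(-53) = (9*16 + (-246 + 60))*(-53) = (144 - 186)*(-53) = -42*(-53) = 2226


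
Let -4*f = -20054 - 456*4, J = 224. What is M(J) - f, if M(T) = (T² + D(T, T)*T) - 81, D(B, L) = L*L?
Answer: 22568099/2 ≈ 1.1284e+7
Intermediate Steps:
D(B, L) = L²
M(T) = -81 + T² + T³ (M(T) = (T² + T²*T) - 81 = (T² + T³) - 81 = -81 + T² + T³)
f = 10939/2 (f = -(-20054 - 456*4)/4 = -(-20054 - 1824)/4 = -¼*(-21878) = 10939/2 ≈ 5469.5)
M(J) - f = (-81 + 224² + 224³) - 1*10939/2 = (-81 + 50176 + 11239424) - 10939/2 = 11289519 - 10939/2 = 22568099/2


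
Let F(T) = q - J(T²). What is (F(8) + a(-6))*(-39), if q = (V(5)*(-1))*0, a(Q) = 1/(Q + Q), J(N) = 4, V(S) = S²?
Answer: 637/4 ≈ 159.25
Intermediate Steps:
a(Q) = 1/(2*Q)
q = 0 (q = (5²*(-1))*0 = (25*(-1))*0 = -25*0 = 0)
F(T) = -4 (F(T) = 0 - 1*4 = 0 - 4 = -4)
(F(8) + a(-6))*(-39) = (-4 + (½)/(-6))*(-39) = (-4 + (½)*(-⅙))*(-39) = (-4 - 1/12)*(-39) = -49/12*(-39) = 637/4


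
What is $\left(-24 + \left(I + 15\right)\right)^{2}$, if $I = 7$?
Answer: $4$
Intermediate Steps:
$\left(-24 + \left(I + 15\right)\right)^{2} = \left(-24 + \left(7 + 15\right)\right)^{2} = \left(-24 + 22\right)^{2} = \left(-2\right)^{2} = 4$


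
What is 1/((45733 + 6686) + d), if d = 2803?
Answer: 1/55222 ≈ 1.8109e-5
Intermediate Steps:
1/((45733 + 6686) + d) = 1/((45733 + 6686) + 2803) = 1/(52419 + 2803) = 1/55222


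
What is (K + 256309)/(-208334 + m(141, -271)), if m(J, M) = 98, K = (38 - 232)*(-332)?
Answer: -320717/208236 ≈ -1.5402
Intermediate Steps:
K = 64408 (K = -194*(-332) = 64408)
(K + 256309)/(-208334 + m(141, -271)) = (64408 + 256309)/(-208334 + 98) = 320717/(-208236) = 320717*(-1/208236) = -320717/208236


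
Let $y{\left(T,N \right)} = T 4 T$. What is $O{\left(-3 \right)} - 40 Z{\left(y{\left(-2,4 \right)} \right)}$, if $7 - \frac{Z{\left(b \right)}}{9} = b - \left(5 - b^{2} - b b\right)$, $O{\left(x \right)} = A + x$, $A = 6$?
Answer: $185763$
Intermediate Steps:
$y{\left(T,N \right)} = 4 T^{2}$ ($y{\left(T,N \right)} = 4 T T = 4 T^{2}$)
$O{\left(x \right)} = 6 + x$
$Z{\left(b \right)} = 108 - 18 b^{2} - 9 b$ ($Z{\left(b \right)} = 63 - 9 \left(b - \left(5 - b^{2} - b b\right)\right) = 63 - 9 \left(b + \left(\left(b^{2} + b^{2}\right) - 5\right)\right) = 63 - 9 \left(b + \left(2 b^{2} - 5\right)\right) = 63 - 9 \left(b + \left(-5 + 2 b^{2}\right)\right) = 63 - 9 \left(-5 + b + 2 b^{2}\right) = 63 - \left(-45 + 9 b + 18 b^{2}\right) = 108 - 18 b^{2} - 9 b$)
$O{\left(-3 \right)} - 40 Z{\left(y{\left(-2,4 \right)} \right)} = \left(6 - 3\right) - 40 \left(108 - 18 \left(4 \left(-2\right)^{2}\right)^{2} - 9 \cdot 4 \left(-2\right)^{2}\right) = 3 - 40 \left(108 - 18 \left(4 \cdot 4\right)^{2} - 9 \cdot 4 \cdot 4\right) = 3 - 40 \left(108 - 18 \cdot 16^{2} - 144\right) = 3 - 40 \left(108 - 4608 - 144\right) = 3 - -185760 = 3 + 185760 = 185763$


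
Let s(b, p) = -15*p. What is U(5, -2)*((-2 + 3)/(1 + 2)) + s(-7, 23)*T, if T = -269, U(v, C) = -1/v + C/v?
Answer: 464024/5 ≈ 92805.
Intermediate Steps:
U(5, -2)*((-2 + 3)/(1 + 2)) + s(-7, 23)*T = ((-1 - 2)/5)*((-2 + 3)/(1 + 2)) - 15*23*(-269) = ((⅕)*(-3))*(1/3) - 345*(-269) = -3/(5*3) + 92805 = -⅗*⅓ + 92805 = -⅕ + 92805 = 464024/5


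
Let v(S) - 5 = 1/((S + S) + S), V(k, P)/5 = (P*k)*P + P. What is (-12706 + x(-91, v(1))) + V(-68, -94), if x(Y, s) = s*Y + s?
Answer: -3017896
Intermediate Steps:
V(k, P) = 5*P + 5*k*P² (V(k, P) = 5*((P*k)*P + P) = 5*(k*P² + P) = 5*(P + k*P²) = 5*P + 5*k*P²)
v(S) = 5 + 1/(3*S) (v(S) = 5 + 1/((S + S) + S) = 5 + 1/(2*S + S) = 5 + 1/(3*S))
x(Y, s) = s + Y*s (x(Y, s) = Y*s + s = s + Y*s)
(-12706 + x(-91, v(1))) + V(-68, -94) = (-12706 + (5 + (⅓)/1)*(1 - 91)) + 5*(-94)*(1 - 94*(-68)) = (-12706 + (5 + (⅓)*1)*(-90)) + 5*(-94)*(1 + 6392) = (-12706 + (5 + ⅓)*(-90)) + 5*(-94)*6393 = (-12706 + (16/3)*(-90)) - 3004710 = (-12706 - 480) - 3004710 = -13186 - 3004710 = -3017896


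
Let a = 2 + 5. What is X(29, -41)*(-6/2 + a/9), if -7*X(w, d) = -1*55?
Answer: -1100/63 ≈ -17.460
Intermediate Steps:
X(w, d) = 55/7 (X(w, d) = -(-1)*55/7 = -⅐*(-55) = 55/7)
a = 7
X(29, -41)*(-6/2 + a/9) = 55*(-6/2 + 7/9)/7 = 55*(-6*½ + 7*(⅑))/7 = 55*(-3 + 7/9)/7 = (55/7)*(-20/9) = -1100/63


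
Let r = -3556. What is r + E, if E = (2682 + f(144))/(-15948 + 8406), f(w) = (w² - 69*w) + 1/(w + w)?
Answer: -7727856193/2172096 ≈ -3557.8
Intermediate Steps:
f(w) = w² + 1/(2*w) - 69*w (f(w) = (w² - 69*w) + 1/(2*w) = w² + 1/(2*w) - 69*w)
E = -3882817/2172096 (E = (2682 + (144² + (½)/144 - 69*144))/(-15948 + 8406) = (2682 + (20736 + (½)*(1/144) - 9936))/(-7542) = (2682 + (20736 + 1/288 - 9936))*(-1/7542) = (2682 + 3110401/288)*(-1/7542) = (3882817/288)*(-1/7542) = -3882817/2172096 ≈ -1.7876)
r + E = -3556 - 3882817/2172096 = -7727856193/2172096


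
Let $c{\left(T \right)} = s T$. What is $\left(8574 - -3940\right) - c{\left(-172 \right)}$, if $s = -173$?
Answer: $-17242$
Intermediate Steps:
$c{\left(T \right)} = - 173 T$
$\left(8574 - -3940\right) - c{\left(-172 \right)} = \left(8574 - -3940\right) - \left(-173\right) \left(-172\right) = \left(8574 + 3940\right) - 29756 = 12514 - 29756 = -17242$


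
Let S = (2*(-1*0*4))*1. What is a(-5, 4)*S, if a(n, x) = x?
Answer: 0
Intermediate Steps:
S = 0 (S = (2*(0*4))*1 = (2*0)*1 = 0*1 = 0)
a(-5, 4)*S = 4*0 = 0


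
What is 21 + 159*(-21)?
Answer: -3318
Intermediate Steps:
21 + 159*(-21) = 21 - 3339 = -3318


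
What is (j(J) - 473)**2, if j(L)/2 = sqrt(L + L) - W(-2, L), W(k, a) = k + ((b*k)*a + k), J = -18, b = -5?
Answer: 10881 - 2520*I ≈ 10881.0 - 2520.0*I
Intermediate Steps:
W(k, a) = 2*k - 5*a*k (W(k, a) = k + ((-5*k)*a + k) = k + (-5*a*k + k) = k + (k - 5*a*k) = 2*k - 5*a*k)
j(L) = 8 - 20*L + 2*sqrt(2)*sqrt(L) (j(L) = 2*(sqrt(L + L) - (-2)*(2 - 5*L)) = 2*(sqrt(2*L) - (-4 + 10*L)) = 2*(sqrt(2)*sqrt(L) + (4 - 10*L)) = 2*(4 - 10*L + sqrt(2)*sqrt(L)) = 8 - 20*L + 2*sqrt(2)*sqrt(L))
(j(J) - 473)**2 = ((8 - 20*(-18) + 2*sqrt(2)*sqrt(-18)) - 473)**2 = ((8 + 360 + 2*sqrt(2)*(3*I*sqrt(2))) - 473)**2 = ((8 + 360 + 12*I) - 473)**2 = ((368 + 12*I) - 473)**2 = (-105 + 12*I)**2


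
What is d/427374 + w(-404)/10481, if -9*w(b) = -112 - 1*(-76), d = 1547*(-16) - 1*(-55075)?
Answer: 319524859/4479306894 ≈ 0.071334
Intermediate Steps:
d = 30323 (d = -24752 + 55075 = 30323)
w(b) = 4 (w(b) = -(-112 - 1*(-76))/9 = -(-112 + 76)/9 = -⅑*(-36) = 4)
d/427374 + w(-404)/10481 = 30323/427374 + 4/10481 = 319524859/4479306894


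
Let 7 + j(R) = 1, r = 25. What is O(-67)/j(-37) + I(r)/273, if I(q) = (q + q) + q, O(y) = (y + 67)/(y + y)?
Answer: 25/91 ≈ 0.27473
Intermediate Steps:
j(R) = -6 (j(R) = -7 + 1 = -6)
O(y) = (67 + y)/(2*y) (O(y) = (67 + y)/((2*y)) = (67 + y)*(1/(2*y)) = (67 + y)/(2*y))
I(q) = 3*q (I(q) = 2*q + q = 3*q)
O(-67)/j(-37) + I(r)/273 = ((1/2)*(67 - 67)/(-67))/(-6) + (3*25)/273 = ((1/2)*(-1/67)*0)*(-1/6) + 75*(1/273) = 0*(-1/6) + 25/91 = 0 + 25/91 = 25/91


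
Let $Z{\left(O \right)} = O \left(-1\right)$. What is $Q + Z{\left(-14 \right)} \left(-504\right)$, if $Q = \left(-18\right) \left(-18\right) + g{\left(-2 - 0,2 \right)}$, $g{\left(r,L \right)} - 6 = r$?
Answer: $-6728$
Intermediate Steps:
$g{\left(r,L \right)} = 6 + r$
$Z{\left(O \right)} = - O$
$Q = 328$ ($Q = \left(-18\right) \left(-18\right) + \left(6 - 2\right) = 324 + \left(6 + \left(-2 + 0\right)\right) = 324 + \left(6 - 2\right) = 324 + 4 = 328$)
$Q + Z{\left(-14 \right)} \left(-504\right) = 328 + \left(-1\right) \left(-14\right) \left(-504\right) = 328 + 14 \left(-504\right) = 328 - 7056 = -6728$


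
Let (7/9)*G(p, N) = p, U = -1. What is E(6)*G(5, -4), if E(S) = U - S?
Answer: -45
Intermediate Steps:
G(p, N) = 9*p/7
E(S) = -1 - S
E(6)*G(5, -4) = (-1 - 1*6)*((9/7)*5) = (-1 - 6)*(45/7) = -7*45/7 = -45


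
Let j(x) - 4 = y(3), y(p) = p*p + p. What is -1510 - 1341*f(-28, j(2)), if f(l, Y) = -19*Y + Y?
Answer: 384698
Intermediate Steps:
y(p) = p + p**2 (y(p) = p**2 + p = p + p**2)
j(x) = 16 (j(x) = 4 + 3*(1 + 3) = 4 + 3*4 = 4 + 12 = 16)
f(l, Y) = -18*Y
-1510 - 1341*f(-28, j(2)) = -1510 - (-24138)*16 = -1510 - 1341*(-288) = -1510 + 386208 = 384698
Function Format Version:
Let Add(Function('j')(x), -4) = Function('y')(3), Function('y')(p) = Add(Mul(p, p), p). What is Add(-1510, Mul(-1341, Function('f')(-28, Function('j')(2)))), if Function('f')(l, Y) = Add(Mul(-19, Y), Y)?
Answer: 384698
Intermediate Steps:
Function('y')(p) = Add(p, Pow(p, 2)) (Function('y')(p) = Add(Pow(p, 2), p) = Add(p, Pow(p, 2)))
Function('j')(x) = 16 (Function('j')(x) = Add(4, Mul(3, Add(1, 3))) = Add(4, Mul(3, 4)) = Add(4, 12) = 16)
Function('f')(l, Y) = Mul(-18, Y)
Add(-1510, Mul(-1341, Function('f')(-28, Function('j')(2)))) = Add(-1510, Mul(-1341, Mul(-18, 16))) = Add(-1510, Mul(-1341, -288)) = Add(-1510, 386208) = 384698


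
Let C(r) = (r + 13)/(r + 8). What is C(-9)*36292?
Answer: -145168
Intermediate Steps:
C(r) = (13 + r)/(8 + r)
C(-9)*36292 = ((13 - 9)/(8 - 9))*36292 = (4/(-1))*36292 = -1*4*36292 = -4*36292 = -145168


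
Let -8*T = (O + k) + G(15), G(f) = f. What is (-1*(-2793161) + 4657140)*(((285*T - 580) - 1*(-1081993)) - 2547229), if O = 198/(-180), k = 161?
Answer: -175475069427449/16 ≈ -1.0967e+13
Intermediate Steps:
O = -11/10 (O = 198*(-1/180) = -11/10 ≈ -1.1000)
T = -1749/80 (T = -((-11/10 + 161) + 15)/8 = -(1599/10 + 15)/8 = -⅛*1749/10 = -1749/80 ≈ -21.862)
(-1*(-2793161) + 4657140)*(((285*T - 580) - 1*(-1081993)) - 2547229) = (-1*(-2793161) + 4657140)*(((285*(-1749/80) - 580) - 1*(-1081993)) - 2547229) = (2793161 + 4657140)*(((-99693/16 - 580) + 1081993) - 2547229) = 7450301*((-108973/16 + 1081993) - 2547229) = 7450301*(17202915/16 - 2547229) = 7450301*(-23552749/16) = -175475069427449/16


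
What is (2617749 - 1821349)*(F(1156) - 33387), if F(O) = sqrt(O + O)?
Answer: -26589406800 + 27077600*sqrt(2) ≈ -2.6551e+10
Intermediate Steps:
F(O) = sqrt(2)*sqrt(O) (F(O) = sqrt(2*O) = sqrt(2)*sqrt(O))
(2617749 - 1821349)*(F(1156) - 33387) = (2617749 - 1821349)*(sqrt(2)*sqrt(1156) - 33387) = 796400*(sqrt(2)*34 - 33387) = 796400*(34*sqrt(2) - 33387) = 796400*(-33387 + 34*sqrt(2)) = -26589406800 + 27077600*sqrt(2)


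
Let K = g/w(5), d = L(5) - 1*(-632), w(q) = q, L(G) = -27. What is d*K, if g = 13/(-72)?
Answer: -1573/72 ≈ -21.847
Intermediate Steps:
g = -13/72 (g = 13*(-1/72) = -13/72 ≈ -0.18056)
d = 605 (d = -27 - 1*(-632) = -27 + 632 = 605)
K = -13/360 (K = -13/72/5 = -13/72*1/5 = -13/360 ≈ -0.036111)
d*K = 605*(-13/360) = -1573/72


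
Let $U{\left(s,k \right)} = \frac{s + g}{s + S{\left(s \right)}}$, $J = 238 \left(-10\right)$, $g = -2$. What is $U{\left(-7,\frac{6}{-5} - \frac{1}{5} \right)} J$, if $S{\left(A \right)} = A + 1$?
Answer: $- \frac{21420}{13} \approx -1647.7$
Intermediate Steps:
$S{\left(A \right)} = 1 + A$
$J = -2380$
$U{\left(s,k \right)} = \frac{-2 + s}{1 + 2 s}$ ($U{\left(s,k \right)} = \frac{s - 2}{s + \left(1 + s\right)} = \frac{-2 + s}{1 + 2 s}$)
$U{\left(-7,\frac{6}{-5} - \frac{1}{5} \right)} J = \frac{-2 - 7}{1 + 2 \left(-7\right)} \left(-2380\right) = \frac{1}{1 - 14} \left(-9\right) \left(-2380\right) = \frac{1}{-13} \left(-9\right) \left(-2380\right) = \left(- \frac{1}{13}\right) \left(-9\right) \left(-2380\right) = \frac{9}{13} \left(-2380\right) = - \frac{21420}{13}$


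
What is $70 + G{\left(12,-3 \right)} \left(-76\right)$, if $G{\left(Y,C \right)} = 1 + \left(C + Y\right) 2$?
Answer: $-1374$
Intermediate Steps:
$G{\left(Y,C \right)} = 1 + 2 C + 2 Y$ ($G{\left(Y,C \right)} = 1 + \left(2 C + 2 Y\right) = 1 + 2 C + 2 Y$)
$70 + G{\left(12,-3 \right)} \left(-76\right) = 70 + \left(1 + 2 \left(-3\right) + 2 \cdot 12\right) \left(-76\right) = 70 + \left(1 - 6 + 24\right) \left(-76\right) = 70 + 19 \left(-76\right) = 70 - 1444 = -1374$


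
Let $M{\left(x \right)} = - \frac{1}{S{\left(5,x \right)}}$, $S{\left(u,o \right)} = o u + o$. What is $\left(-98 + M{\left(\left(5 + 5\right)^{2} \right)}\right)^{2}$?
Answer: $\frac{3457557601}{360000} \approx 9604.3$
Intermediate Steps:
$S{\left(u,o \right)} = o + o u$
$M{\left(x \right)} = - \frac{1}{6 x}$ ($M{\left(x \right)} = - \frac{1}{x \left(1 + 5\right)} = - \frac{1}{x 6} = - \frac{1}{6 x}$)
$\left(-98 + M{\left(\left(5 + 5\right)^{2} \right)}\right)^{2} = \left(-98 - \frac{1}{6 \left(5 + 5\right)^{2}}\right)^{2} = \left(-98 - \frac{1}{6 \cdot 10^{2}}\right)^{2} = \left(-98 - \frac{1}{6 \cdot 100}\right)^{2} = \left(-98 - \frac{1}{600}\right)^{2} = \left(- \frac{58801}{600}\right)^{2} = \frac{3457557601}{360000}$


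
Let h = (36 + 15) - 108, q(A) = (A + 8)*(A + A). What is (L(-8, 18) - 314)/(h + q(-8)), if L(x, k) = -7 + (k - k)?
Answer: 107/19 ≈ 5.6316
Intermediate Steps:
q(A) = 2*A*(8 + A) (q(A) = (8 + A)*(2*A) = 2*A*(8 + A))
L(x, k) = -7 (L(x, k) = -7 + 0 = -7)
h = -57 (h = 51 - 108 = -57)
(L(-8, 18) - 314)/(h + q(-8)) = (-7 - 314)/(-57 + 2*(-8)*(8 - 8)) = -321/(-57 + 2*(-8)*0) = -321/(-57 + 0) = -321/(-57) = -321*(-1/57) = 107/19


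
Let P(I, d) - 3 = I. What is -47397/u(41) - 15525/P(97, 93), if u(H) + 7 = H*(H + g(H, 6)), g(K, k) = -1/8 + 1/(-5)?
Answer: -48834687/265708 ≈ -183.79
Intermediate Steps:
g(K, k) = -13/40 (g(K, k) = -1*⅛ + 1*(-⅕) = -⅛ - ⅕ = -13/40)
P(I, d) = 3 + I
u(H) = -7 + H*(-13/40 + H) (u(H) = -7 + H*(H - 13/40) = -7 + H*(-13/40 + H))
-47397/u(41) - 15525/P(97, 93) = -47397/(-7 + 41² - 13/40*41) - 15525/(3 + 97) = -47397/(-7 + 1681 - 533/40) - 15525/100 = -47397/66427/40 - 15525*1/100 = -47397*40/66427 - 621/4 = -1895880/66427 - 621/4 = -48834687/265708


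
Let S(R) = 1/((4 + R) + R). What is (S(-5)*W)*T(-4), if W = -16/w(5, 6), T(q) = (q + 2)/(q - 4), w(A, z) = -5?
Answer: -2/15 ≈ -0.13333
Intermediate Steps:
T(q) = (2 + q)/(-4 + q)
S(R) = 1/(4 + 2*R)
W = 16/5 (W = -16/(-5) = -16*(-1/5) = 16/5 ≈ 3.2000)
(S(-5)*W)*T(-4) = ((1/(2*(2 - 5)))*(16/5))*((2 - 4)/(-4 - 4)) = (((1/2)/(-3))*(16/5))*(-2/(-8)) = (((1/2)*(-1/3))*(16/5))*(-1/8*(-2)) = -1/6*16/5*(1/4) = -8/15*1/4 = -2/15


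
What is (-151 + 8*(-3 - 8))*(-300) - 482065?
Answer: -410365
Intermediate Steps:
(-151 + 8*(-3 - 8))*(-300) - 482065 = (-151 + 8*(-11))*(-300) - 482065 = (-151 - 88)*(-300) - 482065 = -239*(-300) - 482065 = 71700 - 482065 = -410365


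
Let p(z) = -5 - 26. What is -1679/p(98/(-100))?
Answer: 1679/31 ≈ 54.161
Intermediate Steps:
p(z) = -31
-1679/p(98/(-100)) = -1679/(-31) = -1679*(-1/31) = 1679/31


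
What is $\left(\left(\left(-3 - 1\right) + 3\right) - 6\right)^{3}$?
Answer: $-343$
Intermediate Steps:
$\left(\left(\left(-3 - 1\right) + 3\right) - 6\right)^{3} = \left(\left(-4 + 3\right) - 6\right)^{3} = \left(-1 - 6\right)^{3} = \left(-7\right)^{3} = -343$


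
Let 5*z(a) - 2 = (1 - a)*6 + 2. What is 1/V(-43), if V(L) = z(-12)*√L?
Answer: -5*I*√43/3526 ≈ -0.0092987*I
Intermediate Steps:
z(a) = 2 - 6*a/5 (z(a) = ⅖ + ((1 - a)*6 + 2)/5 = ⅖ + ((6 - 6*a) + 2)/5 = ⅖ + (8 - 6*a)/5 = ⅖ + (8/5 - 6*a/5) = 2 - 6*a/5)
V(L) = 82*√L/5 (V(L) = (2 - 6/5*(-12))*√L = (2 + 72/5)*√L = 82*√L/5)
1/V(-43) = 1/(82*√(-43)/5) = 1/(82*(I*√43)/5) = 1/(82*I*√43/5) = -5*I*√43/3526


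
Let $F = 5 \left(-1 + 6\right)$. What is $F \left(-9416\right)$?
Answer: $-235400$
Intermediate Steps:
$F = 25$ ($F = 5 \cdot 5 = 25$)
$F \left(-9416\right) = 25 \left(-9416\right) = -235400$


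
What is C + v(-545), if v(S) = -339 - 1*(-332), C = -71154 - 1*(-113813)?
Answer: 42652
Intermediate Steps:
C = 42659 (C = -71154 + 113813 = 42659)
v(S) = -7 (v(S) = -339 + 332 = -7)
C + v(-545) = 42659 - 7 = 42652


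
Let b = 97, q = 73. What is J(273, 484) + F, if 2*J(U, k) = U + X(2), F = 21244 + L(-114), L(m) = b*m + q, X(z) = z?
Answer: 20793/2 ≈ 10397.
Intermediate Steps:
L(m) = 73 + 97*m (L(m) = 97*m + 73 = 73 + 97*m)
F = 10259 (F = 21244 + (73 + 97*(-114)) = 21244 + (73 - 11058) = 21244 - 10985 = 10259)
J(U, k) = 1 + U/2 (J(U, k) = (U + 2)/2 = (2 + U)/2 = 1 + U/2)
J(273, 484) + F = (1 + (½)*273) + 10259 = (1 + 273/2) + 10259 = 275/2 + 10259 = 20793/2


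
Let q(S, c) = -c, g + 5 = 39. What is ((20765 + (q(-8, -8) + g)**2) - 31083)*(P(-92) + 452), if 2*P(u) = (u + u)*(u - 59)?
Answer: -122698576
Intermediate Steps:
g = 34 (g = -5 + 39 = 34)
P(u) = u*(-59 + u) (P(u) = ((u + u)*(u - 59))/2 = ((2*u)*(-59 + u))/2 = (2*u*(-59 + u))/2 = u*(-59 + u))
((20765 + (q(-8, -8) + g)**2) - 31083)*(P(-92) + 452) = ((20765 + (-1*(-8) + 34)**2) - 31083)*(-92*(-59 - 92) + 452) = ((20765 + (8 + 34)**2) - 31083)*(-92*(-151) + 452) = ((20765 + 42**2) - 31083)*(13892 + 452) = ((20765 + 1764) - 31083)*14344 = (22529 - 31083)*14344 = -8554*14344 = -122698576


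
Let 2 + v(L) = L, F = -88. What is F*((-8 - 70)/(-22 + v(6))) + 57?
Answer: -973/3 ≈ -324.33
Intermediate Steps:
v(L) = -2 + L
F*((-8 - 70)/(-22 + v(6))) + 57 = -88*(-8 - 70)/(-22 + (-2 + 6)) + 57 = -(-6864)/(-22 + 4) + 57 = -(-6864)/(-18) + 57 = -(-6864)*(-1)/18 + 57 = -88*13/3 + 57 = -1144/3 + 57 = -973/3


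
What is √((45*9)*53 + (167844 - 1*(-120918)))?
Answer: √310227 ≈ 556.98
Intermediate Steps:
√((45*9)*53 + (167844 - 1*(-120918))) = √(405*53 + (167844 + 120918)) = √(21465 + 288762) = √310227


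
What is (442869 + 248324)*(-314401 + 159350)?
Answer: -107170165843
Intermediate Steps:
(442869 + 248324)*(-314401 + 159350) = 691193*(-155051) = -107170165843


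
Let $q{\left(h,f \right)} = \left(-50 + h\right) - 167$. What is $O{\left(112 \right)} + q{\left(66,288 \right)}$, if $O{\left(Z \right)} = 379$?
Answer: $228$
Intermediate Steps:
$q{\left(h,f \right)} = -217 + h$
$O{\left(112 \right)} + q{\left(66,288 \right)} = 379 + \left(-217 + 66\right) = 379 - 151 = 228$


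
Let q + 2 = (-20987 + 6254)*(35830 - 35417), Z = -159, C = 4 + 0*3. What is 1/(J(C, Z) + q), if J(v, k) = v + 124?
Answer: -1/6084603 ≈ -1.6435e-7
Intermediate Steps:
C = 4 (C = 4 + 0 = 4)
J(v, k) = 124 + v
q = -6084731 (q = -2 + (-20987 + 6254)*(35830 - 35417) = -2 - 14733*413 = -2 - 6084729 = -6084731)
1/(J(C, Z) + q) = 1/((124 + 4) - 6084731) = 1/(128 - 6084731) = 1/(-6084603) = -1/6084603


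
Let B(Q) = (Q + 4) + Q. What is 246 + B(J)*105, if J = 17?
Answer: 4236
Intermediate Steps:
B(Q) = 4 + 2*Q (B(Q) = (4 + Q) + Q = 4 + 2*Q)
246 + B(J)*105 = 246 + (4 + 2*17)*105 = 246 + (4 + 34)*105 = 246 + 38*105 = 246 + 3990 = 4236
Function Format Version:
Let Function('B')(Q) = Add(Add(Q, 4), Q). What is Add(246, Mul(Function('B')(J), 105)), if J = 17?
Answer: 4236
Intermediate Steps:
Function('B')(Q) = Add(4, Mul(2, Q)) (Function('B')(Q) = Add(Add(4, Q), Q) = Add(4, Mul(2, Q)))
Add(246, Mul(Function('B')(J), 105)) = Add(246, Mul(Add(4, Mul(2, 17)), 105)) = Add(246, Mul(Add(4, 34), 105)) = Add(246, Mul(38, 105)) = Add(246, 3990) = 4236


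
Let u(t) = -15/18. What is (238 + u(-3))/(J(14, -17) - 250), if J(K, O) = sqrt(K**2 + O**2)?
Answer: -35575/37209 - 1423*sqrt(485)/372090 ≈ -1.0403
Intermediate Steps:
u(t) = -5/6 (u(t) = -15*1/18 = -5/6)
(238 + u(-3))/(J(14, -17) - 250) = (238 - 5/6)/(sqrt(14**2 + (-17)**2) - 250) = 1423/(6*(sqrt(196 + 289) - 250)) = 1423/(6*(sqrt(485) - 250)) = 1423/(6*(-250 + sqrt(485)))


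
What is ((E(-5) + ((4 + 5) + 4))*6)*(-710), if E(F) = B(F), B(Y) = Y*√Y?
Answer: -55380 + 21300*I*√5 ≈ -55380.0 + 47628.0*I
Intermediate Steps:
B(Y) = Y^(3/2)
E(F) = F^(3/2)
((E(-5) + ((4 + 5) + 4))*6)*(-710) = (((-5)^(3/2) + ((4 + 5) + 4))*6)*(-710) = ((-5*I*√5 + (9 + 4))*6)*(-710) = ((-5*I*√5 + 13)*6)*(-710) = ((13 - 5*I*√5)*6)*(-710) = (78 - 30*I*√5)*(-710) = -55380 + 21300*I*√5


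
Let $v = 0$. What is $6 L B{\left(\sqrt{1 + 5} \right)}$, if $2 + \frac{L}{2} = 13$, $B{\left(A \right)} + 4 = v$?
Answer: $-528$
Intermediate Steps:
$B{\left(A \right)} = -4$ ($B{\left(A \right)} = -4 + 0 = -4$)
$L = 22$ ($L = -4 + 2 \cdot 13 = -4 + 26 = 22$)
$6 L B{\left(\sqrt{1 + 5} \right)} = 6 \cdot 22 \left(-4\right) = 132 \left(-4\right) = -528$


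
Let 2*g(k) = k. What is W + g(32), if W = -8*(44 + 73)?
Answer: -920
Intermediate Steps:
W = -936 (W = -8*117 = -936)
g(k) = k/2
W + g(32) = -936 + (½)*32 = -936 + 16 = -920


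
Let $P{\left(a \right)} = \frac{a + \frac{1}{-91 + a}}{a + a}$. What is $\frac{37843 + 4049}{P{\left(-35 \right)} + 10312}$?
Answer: $\frac{369487440}{90956251} \approx 4.0623$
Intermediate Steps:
$P{\left(a \right)} = \frac{a + \frac{1}{-91 + a}}{2 a}$
$\frac{37843 + 4049}{P{\left(-35 \right)} + 10312} = \frac{37843 + 4049}{\frac{1 + \left(-35\right)^{2} - -3185}{2 \left(-35\right) \left(-91 - 35\right)} + 10312} = \frac{41892}{\frac{1}{2} \left(- \frac{1}{35}\right) \frac{1}{-126} \left(1 + 1225 + 3185\right) + 10312} = \frac{41892}{\frac{1}{2} \left(- \frac{1}{35}\right) \left(- \frac{1}{126}\right) 4411 + 10312} = \frac{41892}{\frac{4411}{8820} + 10312} = \frac{41892}{\frac{90956251}{8820}} = 41892 \cdot \frac{8820}{90956251} = \frac{369487440}{90956251}$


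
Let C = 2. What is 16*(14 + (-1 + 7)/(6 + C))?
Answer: 236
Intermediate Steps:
16*(14 + (-1 + 7)/(6 + C)) = 16*(14 + (-1 + 7)/(6 + 2)) = 16*(14 + 6/8) = 16*(14 + 6*(⅛)) = 16*(14 + ¾) = 16*(59/4) = 236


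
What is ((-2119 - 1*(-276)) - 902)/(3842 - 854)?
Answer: -305/332 ≈ -0.91867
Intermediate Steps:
((-2119 - 1*(-276)) - 902)/(3842 - 854) = ((-2119 + 276) - 902)/2988 = (-1843 - 902)*(1/2988) = -2745*1/2988 = -305/332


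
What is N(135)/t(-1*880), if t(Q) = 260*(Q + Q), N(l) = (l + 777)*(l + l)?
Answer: -1539/2860 ≈ -0.53811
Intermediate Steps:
N(l) = 2*l*(777 + l) (N(l) = (777 + l)*(2*l) = 2*l*(777 + l))
t(Q) = 520*Q (t(Q) = 260*(2*Q) = 520*Q)
N(135)/t(-1*880) = (2*135*(777 + 135))/((520*(-1*880))) = (2*135*912)/((520*(-880))) = 246240/(-457600) = 246240*(-1/457600) = -1539/2860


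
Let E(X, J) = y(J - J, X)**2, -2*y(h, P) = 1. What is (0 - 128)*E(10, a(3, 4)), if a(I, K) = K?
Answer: -32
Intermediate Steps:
y(h, P) = -1/2 (y(h, P) = -1/2*1 = -1/2)
E(X, J) = 1/4 (E(X, J) = (-1/2)**2 = 1/4)
(0 - 128)*E(10, a(3, 4)) = (0 - 128)*(1/4) = -128*1/4 = -32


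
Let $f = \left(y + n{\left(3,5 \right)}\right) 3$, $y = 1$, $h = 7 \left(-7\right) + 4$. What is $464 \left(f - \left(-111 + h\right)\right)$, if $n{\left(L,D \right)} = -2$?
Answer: $70992$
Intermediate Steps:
$h = -45$ ($h = -49 + 4 = -45$)
$f = -3$ ($f = \left(1 - 2\right) 3 = \left(-1\right) 3 = -3$)
$464 \left(f - \left(-111 + h\right)\right) = 464 \left(-3 + \left(111 - -45\right)\right) = 464 \left(-3 + \left(111 + 45\right)\right) = 464 \left(-3 + 156\right) = 464 \cdot 153 = 70992$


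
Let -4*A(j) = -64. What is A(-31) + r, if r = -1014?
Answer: -998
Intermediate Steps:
A(j) = 16 (A(j) = -¼*(-64) = 16)
A(-31) + r = 16 - 1014 = -998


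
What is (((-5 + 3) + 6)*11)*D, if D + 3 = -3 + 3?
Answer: -132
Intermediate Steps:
D = -3 (D = -3 + (-3 + 3) = -3 + 0 = -3)
(((-5 + 3) + 6)*11)*D = (((-5 + 3) + 6)*11)*(-3) = ((-2 + 6)*11)*(-3) = (4*11)*(-3) = 44*(-3) = -132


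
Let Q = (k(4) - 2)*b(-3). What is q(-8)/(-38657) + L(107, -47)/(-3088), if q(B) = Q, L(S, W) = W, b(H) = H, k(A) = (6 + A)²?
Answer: 2724751/119372816 ≈ 0.022826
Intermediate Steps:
Q = -294 (Q = ((6 + 4)² - 2)*(-3) = (10² - 2)*(-3) = (100 - 2)*(-3) = 98*(-3) = -294)
q(B) = -294
q(-8)/(-38657) + L(107, -47)/(-3088) = -294/(-38657) - 47/(-3088) = -294*(-1/38657) - 47*(-1/3088) = 294/38657 + 47/3088 = 2724751/119372816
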